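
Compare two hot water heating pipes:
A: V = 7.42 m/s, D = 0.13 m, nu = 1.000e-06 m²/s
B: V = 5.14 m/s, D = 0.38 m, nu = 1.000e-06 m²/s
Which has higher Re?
Re(A) = 964600, Re(B) = 1.953e+06. Answer: B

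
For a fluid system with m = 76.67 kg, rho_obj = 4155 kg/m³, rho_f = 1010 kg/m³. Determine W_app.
Formula: W_{app} = mg\left(1 - \frac{\rho_f}{\rho_{obj}}\right)
W_app = 76.67·9.81·(1 − 1010/4155) = 569.3 N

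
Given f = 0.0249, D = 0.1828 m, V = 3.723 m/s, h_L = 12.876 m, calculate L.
Formula: h_L = f \frac{L}{D} \frac{V^2}{2g}
Substituting knowns: 12.876 = 0.0249·(L/0.1828)·3.723²/(2·9.81)
Solving for L: L = 12.876·2·9.81·0.1828/(0.0249·3.723²) = 133.8 m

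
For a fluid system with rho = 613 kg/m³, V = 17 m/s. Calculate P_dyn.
Formula: P_{dyn} = \frac{1}{2} \rho V^2
P_dyn = 0.5·613·17²/1000 = 88.58 kPa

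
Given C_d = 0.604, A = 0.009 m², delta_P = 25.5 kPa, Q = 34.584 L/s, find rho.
Formula: Q = C_d A \sqrt{\frac{2 \Delta P}{\rho}}
Substituting knowns: 34.584 = 0.604·0.009·√(2·(25.5·1000)/rho)·1000
Solving for rho: rho = 2·(25.5·1000)/((34.584/1000)/(0.604·0.009))² = 1260 kg/m³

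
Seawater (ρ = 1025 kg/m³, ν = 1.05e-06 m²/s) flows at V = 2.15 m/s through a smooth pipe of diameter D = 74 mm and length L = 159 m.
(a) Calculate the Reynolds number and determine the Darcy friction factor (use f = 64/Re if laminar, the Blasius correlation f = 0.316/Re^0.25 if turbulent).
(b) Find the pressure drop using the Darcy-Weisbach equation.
(a) Re = V·D/ν = 2.15·0.074/1.05e-06 = 151520 → turbulent (Re > 4000); f = 0.316/Re^0.25 = 0.316/151520^0.25 = 0.016017 (Blasius is strictly valid for Re ≲ 1e5; used here as the smooth-pipe estimate the problem specifies)
(b) Darcy-Weisbach: ΔP = f·(L/D)·½ρV²/1000 = 0.016017·(159/0.074)·½·1025·2.15²/1000 = 81.53 kPa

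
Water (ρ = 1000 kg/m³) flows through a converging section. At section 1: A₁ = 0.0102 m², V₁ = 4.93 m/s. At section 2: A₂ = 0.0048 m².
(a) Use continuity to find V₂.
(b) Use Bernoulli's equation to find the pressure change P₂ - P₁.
(a) Continuity: A₁V₁=A₂V₂ -> V₂=A₁V₁/A₂=0.0102*4.93/0.0048=10.48 m/s
(b) Bernoulli: P₂-P₁=0.5*rho*(V₁^2-V₂^2)/1000=0.5*1000*(4.93^2-10.48^2)/1000=-42.76 kPa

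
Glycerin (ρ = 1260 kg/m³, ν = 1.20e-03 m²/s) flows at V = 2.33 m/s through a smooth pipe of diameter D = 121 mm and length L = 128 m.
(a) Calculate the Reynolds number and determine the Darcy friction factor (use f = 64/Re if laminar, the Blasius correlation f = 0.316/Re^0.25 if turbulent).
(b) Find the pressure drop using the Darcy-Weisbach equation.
(a) Re = V·D/ν = 2.33·0.121/1.20e-03 = 234.94 → laminar (Re < 2300); f = 64/Re = 64/234.94 = 0.27241
(b) Darcy-Weisbach: ΔP = f·(L/D)·½ρV²/1000 = 0.27241·(128/0.121)·½·1260·2.33²/1000 = 985.6 kPa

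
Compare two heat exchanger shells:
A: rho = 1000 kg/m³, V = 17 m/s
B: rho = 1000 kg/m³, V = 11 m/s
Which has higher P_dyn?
P_dyn(A) = 144.5 kPa, P_dyn(B) = 60.5 kPa. Answer: A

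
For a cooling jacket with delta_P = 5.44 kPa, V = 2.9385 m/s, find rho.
Formula: V = \sqrt{\frac{2 \Delta P}{\rho}}
Substituting knowns: 2.9385 = √(2·(5.44·1000)/rho)
Solving for rho: rho = 2·(5.44·1000)/2.9385² = 1260 kg/m³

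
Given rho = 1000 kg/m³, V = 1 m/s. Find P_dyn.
Formula: P_{dyn} = \frac{1}{2} \rho V^2
P_dyn = 0.5·1000·1²/1000 = 0.5 kPa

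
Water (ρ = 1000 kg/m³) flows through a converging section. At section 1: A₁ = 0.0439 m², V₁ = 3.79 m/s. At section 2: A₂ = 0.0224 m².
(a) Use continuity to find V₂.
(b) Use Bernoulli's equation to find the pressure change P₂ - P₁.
(a) Continuity: A₁V₁=A₂V₂ -> V₂=A₁V₁/A₂=0.0439*3.79/0.0224=7.43 m/s
(b) Bernoulli: P₂-P₁=0.5*rho*(V₁^2-V₂^2)/1000=0.5*1000*(3.79^2-7.43^2)/1000=-20.42 kPa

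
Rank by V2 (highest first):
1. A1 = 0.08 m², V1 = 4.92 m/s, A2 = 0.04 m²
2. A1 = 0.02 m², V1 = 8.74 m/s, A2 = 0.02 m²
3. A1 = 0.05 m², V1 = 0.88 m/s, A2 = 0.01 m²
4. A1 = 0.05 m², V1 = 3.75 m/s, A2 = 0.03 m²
Case 1: V2 = 9.84 m/s
Case 2: V2 = 8.74 m/s
Case 3: V2 = 4.4 m/s
Case 4: V2 = 6.25 m/s
Ranking (highest first): 1, 2, 4, 3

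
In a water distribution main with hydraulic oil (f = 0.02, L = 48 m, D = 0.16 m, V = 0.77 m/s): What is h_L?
Formula: h_L = f \frac{L}{D} \frac{V^2}{2g}
h_L = 0.02·(48/0.16)·0.77²/(2·9.81) = 0.1813 m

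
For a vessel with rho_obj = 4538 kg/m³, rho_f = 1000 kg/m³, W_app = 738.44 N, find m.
Formula: W_{app} = mg\left(1 - \frac{\rho_f}{\rho_{obj}}\right)
Substituting knowns: 738.44 = m·9.81·(1 − 1000/4538)
Solving for m: m = 738.44/(9.81·(1 − 1000/4538)) = 96.55 kg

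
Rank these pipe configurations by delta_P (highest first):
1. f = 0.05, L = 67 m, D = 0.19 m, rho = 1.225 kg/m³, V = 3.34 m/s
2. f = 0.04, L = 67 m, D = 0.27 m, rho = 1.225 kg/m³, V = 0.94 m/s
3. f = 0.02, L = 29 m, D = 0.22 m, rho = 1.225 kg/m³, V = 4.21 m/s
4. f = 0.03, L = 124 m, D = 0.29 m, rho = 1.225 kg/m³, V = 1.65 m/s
Case 1: delta_P = 0.1205 kPa
Case 2: delta_P = 0.005372 kPa
Case 3: delta_P = 0.02862 kPa
Case 4: delta_P = 0.02139 kPa
Ranking (highest first): 1, 3, 4, 2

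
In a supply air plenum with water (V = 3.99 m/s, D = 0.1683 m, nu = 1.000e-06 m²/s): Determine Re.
Formula: Re = \frac{V D}{\nu}
Re = 3.99·0.1683/1.000e-06 = 671517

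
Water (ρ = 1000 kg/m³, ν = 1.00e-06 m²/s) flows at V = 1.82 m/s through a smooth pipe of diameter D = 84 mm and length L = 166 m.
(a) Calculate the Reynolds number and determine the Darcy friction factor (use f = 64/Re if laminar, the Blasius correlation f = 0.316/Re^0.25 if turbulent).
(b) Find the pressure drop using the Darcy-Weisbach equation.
(a) Re = V·D/ν = 1.82·0.084/1.00e-06 = 152880 → turbulent (Re > 4000); f = 0.316/Re^0.25 = 0.316/152880^0.25 = 0.015981 (Blasius is strictly valid for Re ≲ 1e5; used here as the smooth-pipe estimate the problem specifies)
(b) Darcy-Weisbach: ΔP = f·(L/D)·½ρV²/1000 = 0.015981·(166/0.084)·½·1000·1.82²/1000 = 52.31 kPa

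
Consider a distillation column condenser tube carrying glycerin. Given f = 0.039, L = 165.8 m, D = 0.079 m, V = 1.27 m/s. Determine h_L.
Formula: h_L = f \frac{L}{D} \frac{V^2}{2g}
h_L = 0.039·(165.8/0.079)·1.27²/(2·9.81) = 6.729 m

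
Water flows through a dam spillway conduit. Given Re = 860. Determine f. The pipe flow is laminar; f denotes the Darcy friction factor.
Formula: f = \frac{64}{Re}
f = 64/860 = 0.07442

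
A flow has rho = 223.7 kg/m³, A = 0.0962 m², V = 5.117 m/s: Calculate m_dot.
Formula: \dot{m} = \rho A V
m_dot = 223.7·0.0962·5.117 = 110.1 kg/s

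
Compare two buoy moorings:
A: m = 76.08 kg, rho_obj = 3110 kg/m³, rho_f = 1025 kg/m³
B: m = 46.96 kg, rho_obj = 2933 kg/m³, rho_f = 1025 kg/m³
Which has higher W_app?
W_app(A) = 500.4 N, W_app(B) = 299.7 N. Answer: A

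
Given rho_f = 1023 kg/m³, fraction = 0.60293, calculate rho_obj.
Formula: f_{sub} = \frac{\rho_{obj}}{\rho_f}
Substituting knowns: 0.60293 = rho_obj/1023
Solving for rho_obj: rho_obj = 0.60293·1023 = 616.8 kg/m³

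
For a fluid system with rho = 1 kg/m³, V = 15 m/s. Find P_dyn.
Formula: P_{dyn} = \frac{1}{2} \rho V^2
P_dyn = 0.5·1·15²/1000 = 0.1125 kPa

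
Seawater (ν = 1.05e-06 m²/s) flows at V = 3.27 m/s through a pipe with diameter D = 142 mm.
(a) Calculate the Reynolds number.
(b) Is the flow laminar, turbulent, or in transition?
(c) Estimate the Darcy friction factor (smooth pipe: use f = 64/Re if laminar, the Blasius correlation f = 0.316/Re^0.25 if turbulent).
(a) Re = V·D/ν = 3.27·0.142/1.05e-06 = 442230
(b) Flow regime: turbulent (Re > 4000)
(c) Friction factor: f = 0.316/Re^0.25 = 0.316/442230^0.25 = 0.01225 (Blasius is strictly valid for Re ≲ 1e5; used here as the smooth-pipe estimate the problem specifies)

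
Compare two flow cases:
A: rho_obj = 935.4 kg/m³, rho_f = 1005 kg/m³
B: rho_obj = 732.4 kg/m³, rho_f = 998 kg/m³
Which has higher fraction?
fraction(A) = 0.9307, fraction(B) = 0.7339. Answer: A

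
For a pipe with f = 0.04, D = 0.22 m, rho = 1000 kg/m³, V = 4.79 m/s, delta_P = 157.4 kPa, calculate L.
Formula: \Delta P = f \frac{L}{D} \frac{\rho V^2}{2}
Substituting knowns: 157.4 = 0.04·(L/0.22)·0.5·1000·4.79²/1000
Solving for L: L = (157.4·1000)·0.22/(0.04·0.5·1000·4.79²) = 75.46 m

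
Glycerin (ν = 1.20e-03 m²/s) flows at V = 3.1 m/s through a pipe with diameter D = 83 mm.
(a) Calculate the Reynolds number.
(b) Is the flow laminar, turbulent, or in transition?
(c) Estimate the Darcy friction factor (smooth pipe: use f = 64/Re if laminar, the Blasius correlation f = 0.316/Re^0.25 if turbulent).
(a) Re = V·D/ν = 3.1·0.083/1.20e-03 = 214.42
(b) Flow regime: laminar (Re < 2300)
(c) Friction factor: f = 64/Re = 64/214.42 = 0.2985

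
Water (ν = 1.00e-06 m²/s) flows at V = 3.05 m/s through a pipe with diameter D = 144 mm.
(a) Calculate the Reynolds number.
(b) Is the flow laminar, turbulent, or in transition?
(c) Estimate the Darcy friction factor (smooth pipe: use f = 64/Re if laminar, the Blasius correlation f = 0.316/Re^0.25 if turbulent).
(a) Re = V·D/ν = 3.05·0.144/1.00e-06 = 439200
(b) Flow regime: turbulent (Re > 4000)
(c) Friction factor: f = 0.316/Re^0.25 = 0.316/439200^0.25 = 0.01227 (Blasius is strictly valid for Re ≲ 1e5; used here as the smooth-pipe estimate the problem specifies)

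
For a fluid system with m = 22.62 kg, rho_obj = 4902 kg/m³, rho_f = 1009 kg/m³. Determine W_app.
Formula: W_{app} = mg\left(1 - \frac{\rho_f}{\rho_{obj}}\right)
W_app = 22.62·9.81·(1 − 1009/4902) = 176.2 N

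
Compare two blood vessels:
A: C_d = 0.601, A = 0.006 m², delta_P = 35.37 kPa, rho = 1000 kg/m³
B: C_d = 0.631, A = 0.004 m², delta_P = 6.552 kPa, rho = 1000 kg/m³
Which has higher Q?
Q(A) = 30.33 L/s, Q(B) = 9.137 L/s. Answer: A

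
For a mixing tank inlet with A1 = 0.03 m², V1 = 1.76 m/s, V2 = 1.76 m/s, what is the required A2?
Formula: V_2 = \frac{A_1 V_1}{A_2}
Substituting knowns: 1.76 = 0.03·1.76/A2
Solving for A2: A2 = 0.03·1.76/1.76 = 0.03 m²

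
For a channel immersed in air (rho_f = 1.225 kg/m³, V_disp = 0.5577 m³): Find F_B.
Formula: F_B = \rho_f g V_{disp}
F_B = 1.225·9.81·0.5577 = 6.702 N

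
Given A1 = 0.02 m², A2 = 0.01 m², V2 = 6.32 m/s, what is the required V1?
Formula: V_2 = \frac{A_1 V_1}{A_2}
Substituting knowns: 6.32 = 0.02·V1/0.01
Solving for V1: V1 = 6.32·0.01/0.02 = 3.16 m/s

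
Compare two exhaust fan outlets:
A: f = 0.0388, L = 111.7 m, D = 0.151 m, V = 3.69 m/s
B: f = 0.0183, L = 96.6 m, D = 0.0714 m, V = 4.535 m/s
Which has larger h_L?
h_L(A) = 19.92 m, h_L(B) = 25.95 m. Answer: B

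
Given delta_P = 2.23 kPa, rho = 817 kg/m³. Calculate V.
Formula: V = \sqrt{\frac{2 \Delta P}{\rho}}
V = √(2·(2.23·1000)/817) = 2.336 m/s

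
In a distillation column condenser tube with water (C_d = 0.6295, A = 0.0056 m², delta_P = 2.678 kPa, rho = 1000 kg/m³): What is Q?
Formula: Q = C_d A \sqrt{\frac{2 \Delta P}{\rho}}
Q = 0.6295·0.0056·√(2·(2.678·1000)/1000)·1000 = 8.158 L/s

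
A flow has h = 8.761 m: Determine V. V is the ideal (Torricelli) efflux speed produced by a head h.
Formula: V = \sqrt{2 g h}
V = √(2·9.81·8.761) = 13.11 m/s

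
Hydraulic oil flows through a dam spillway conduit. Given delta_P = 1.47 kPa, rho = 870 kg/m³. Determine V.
Formula: V = \sqrt{\frac{2 \Delta P}{\rho}}
V = √(2·(1.47·1000)/870) = 1.838 m/s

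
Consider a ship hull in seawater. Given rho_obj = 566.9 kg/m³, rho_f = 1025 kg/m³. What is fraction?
Formula: f_{sub} = \frac{\rho_{obj}}{\rho_f}
fraction = 566.9/1025 = 0.5531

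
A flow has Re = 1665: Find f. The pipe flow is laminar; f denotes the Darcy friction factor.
Formula: f = \frac{64}{Re}
f = 64/1665 = 0.03844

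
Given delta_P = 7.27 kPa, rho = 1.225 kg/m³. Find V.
Formula: V = \sqrt{\frac{2 \Delta P}{\rho}}
V = √(2·(7.27·1000)/1.225) = 108.9 m/s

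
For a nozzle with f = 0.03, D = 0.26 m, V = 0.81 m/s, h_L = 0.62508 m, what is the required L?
Formula: h_L = f \frac{L}{D} \frac{V^2}{2g}
Substituting knowns: 0.62508 = 0.03·(L/0.26)·0.81²/(2·9.81)
Solving for L: L = 0.62508·2·9.81·0.26/(0.03·0.81²) = 162 m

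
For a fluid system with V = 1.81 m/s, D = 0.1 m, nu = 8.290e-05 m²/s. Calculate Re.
Formula: Re = \frac{V D}{\nu}
Re = 1.81·0.1/8.290e-05 = 2183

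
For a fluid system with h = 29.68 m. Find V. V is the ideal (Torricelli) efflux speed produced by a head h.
Formula: V = \sqrt{2 g h}
V = √(2·9.81·29.68) = 24.13 m/s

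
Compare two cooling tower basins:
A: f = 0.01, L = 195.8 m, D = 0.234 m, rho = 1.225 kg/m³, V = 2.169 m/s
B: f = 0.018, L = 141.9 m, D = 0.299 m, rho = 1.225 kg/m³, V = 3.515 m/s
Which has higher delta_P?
delta_P(A) = 0.02411 kPa, delta_P(B) = 0.06465 kPa. Answer: B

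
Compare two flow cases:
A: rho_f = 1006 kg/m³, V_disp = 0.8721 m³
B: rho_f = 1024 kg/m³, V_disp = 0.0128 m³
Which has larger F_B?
F_B(A) = 8607 N, F_B(B) = 128.6 N. Answer: A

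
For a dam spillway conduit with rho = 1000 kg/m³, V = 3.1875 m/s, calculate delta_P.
Formula: V = \sqrt{\frac{2 \Delta P}{\rho}}
Substituting knowns: 3.1875 = √(2·(delta_P·1000)/1000)
Solving for delta_P: delta_P = 3.1875²·1000/2/1000 = 5.08 kPa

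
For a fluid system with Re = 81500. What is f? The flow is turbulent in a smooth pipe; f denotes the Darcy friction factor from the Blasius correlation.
Formula: f = \frac{0.316}{Re^{0.25}}
f = 0.316/81500^0.25 = 0.0187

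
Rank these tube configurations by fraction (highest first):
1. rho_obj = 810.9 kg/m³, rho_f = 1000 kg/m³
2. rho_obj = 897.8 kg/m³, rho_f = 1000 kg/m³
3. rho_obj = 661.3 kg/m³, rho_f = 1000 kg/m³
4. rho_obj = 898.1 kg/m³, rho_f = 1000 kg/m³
Case 1: fraction = 0.8109
Case 2: fraction = 0.8978
Case 3: fraction = 0.6613
Case 4: fraction = 0.8981
Ranking (highest first): 4, 2, 1, 3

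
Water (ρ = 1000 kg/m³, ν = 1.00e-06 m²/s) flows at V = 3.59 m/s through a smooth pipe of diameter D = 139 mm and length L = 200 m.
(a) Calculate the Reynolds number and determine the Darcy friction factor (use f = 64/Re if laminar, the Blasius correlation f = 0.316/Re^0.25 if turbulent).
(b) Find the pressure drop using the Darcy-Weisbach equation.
(a) Re = V·D/ν = 3.59·0.139/1.00e-06 = 499010 → turbulent (Re > 4000); f = 0.316/Re^0.25 = 0.316/499010^0.25 = 0.011889 (Blasius is strictly valid for Re ≲ 1e5; used here as the smooth-pipe estimate the problem specifies)
(b) Darcy-Weisbach: ΔP = f·(L/D)·½ρV²/1000 = 0.011889·(200/0.139)·½·1000·3.59²/1000 = 110.2 kPa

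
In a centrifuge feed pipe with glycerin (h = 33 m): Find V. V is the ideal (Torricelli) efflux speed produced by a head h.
Formula: V = \sqrt{2 g h}
V = √(2·9.81·33) = 25.45 m/s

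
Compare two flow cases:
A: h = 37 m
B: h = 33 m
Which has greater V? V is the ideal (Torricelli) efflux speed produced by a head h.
V(A) = 26.94 m/s, V(B) = 25.45 m/s. Answer: A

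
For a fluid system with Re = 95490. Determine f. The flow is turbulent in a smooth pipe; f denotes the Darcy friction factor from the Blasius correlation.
Formula: f = \frac{0.316}{Re^{0.25}}
f = 0.316/95490^0.25 = 0.01798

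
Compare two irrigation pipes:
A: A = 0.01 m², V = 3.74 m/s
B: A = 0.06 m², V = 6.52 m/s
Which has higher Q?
Q(A) = 37.4 L/s, Q(B) = 391.2 L/s. Answer: B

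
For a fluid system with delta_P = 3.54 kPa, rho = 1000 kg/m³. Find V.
Formula: V = \sqrt{\frac{2 \Delta P}{\rho}}
V = √(2·(3.54·1000)/1000) = 2.661 m/s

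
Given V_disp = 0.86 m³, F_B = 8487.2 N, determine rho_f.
Formula: F_B = \rho_f g V_{disp}
Substituting knowns: 8487.2 = rho_f·9.81·0.86
Solving for rho_f: rho_f = 8487.2/(9.81·0.86) = 1006 kg/m³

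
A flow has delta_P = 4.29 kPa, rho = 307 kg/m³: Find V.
Formula: V = \sqrt{\frac{2 \Delta P}{\rho}}
V = √(2·(4.29·1000)/307) = 5.287 m/s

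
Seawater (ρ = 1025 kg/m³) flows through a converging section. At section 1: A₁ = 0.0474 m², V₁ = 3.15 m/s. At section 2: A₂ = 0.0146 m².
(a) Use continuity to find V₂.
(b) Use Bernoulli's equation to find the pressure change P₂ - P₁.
(a) Continuity: A₁V₁=A₂V₂ -> V₂=A₁V₁/A₂=0.0474*3.15/0.0146=10.23 m/s
(b) Bernoulli: P₂-P₁=0.5*rho*(V₁^2-V₂^2)/1000=0.5*1025*(3.15^2-10.23^2)/1000=-48.55 kPa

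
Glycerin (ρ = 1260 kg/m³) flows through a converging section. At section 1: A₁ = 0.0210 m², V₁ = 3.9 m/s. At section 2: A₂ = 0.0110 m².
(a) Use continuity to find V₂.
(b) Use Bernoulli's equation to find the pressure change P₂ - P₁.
(a) Continuity: A₁V₁=A₂V₂ -> V₂=A₁V₁/A₂=0.0210*3.9/0.0110=7.45 m/s
(b) Bernoulli: P₂-P₁=0.5*rho*(V₁^2-V₂^2)/1000=0.5*1260*(3.9^2-7.45^2)/1000=-25.38 kPa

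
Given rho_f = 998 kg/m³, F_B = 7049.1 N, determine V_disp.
Formula: F_B = \rho_f g V_{disp}
Substituting knowns: 7049.1 = 998·9.81·V_disp
Solving for V_disp: V_disp = 7049.1/(998·9.81) = 0.72 m³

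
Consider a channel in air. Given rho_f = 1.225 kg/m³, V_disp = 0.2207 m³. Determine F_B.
Formula: F_B = \rho_f g V_{disp}
F_B = 1.225·9.81·0.2207 = 2.652 N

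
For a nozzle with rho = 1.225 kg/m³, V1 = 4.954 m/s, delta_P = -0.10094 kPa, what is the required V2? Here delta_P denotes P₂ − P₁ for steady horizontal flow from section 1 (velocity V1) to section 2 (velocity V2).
Formula: \Delta P = \frac{1}{2} \rho (V_1^2 - V_2^2)
Substituting knowns: -0.10094 = 0.5·1.225·(4.954² − V2²)/1000
Solving for V2: V2 = √(4.954² − 2·(-0.10094·1000)/1.225) = 13.76 m/s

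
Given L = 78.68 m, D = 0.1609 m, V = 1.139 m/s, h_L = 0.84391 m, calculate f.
Formula: h_L = f \frac{L}{D} \frac{V^2}{2g}
Substituting knowns: 0.84391 = f·(78.68/0.1609)·1.139²/(2·9.81)
Solving for f: f = 0.84391·2·9.81/((78.68/0.1609)·1.139²) = 0.0261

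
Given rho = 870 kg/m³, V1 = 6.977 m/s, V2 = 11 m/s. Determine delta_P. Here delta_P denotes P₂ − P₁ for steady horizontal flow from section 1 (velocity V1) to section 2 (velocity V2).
Formula: \Delta P = \frac{1}{2} \rho (V_1^2 - V_2^2)
delta_P = 0.5·870·(6.977² − 11²)/1000 = -31.46 kPa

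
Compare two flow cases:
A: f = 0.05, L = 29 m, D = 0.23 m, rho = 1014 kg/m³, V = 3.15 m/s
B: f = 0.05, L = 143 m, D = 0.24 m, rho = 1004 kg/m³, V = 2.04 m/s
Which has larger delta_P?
delta_P(A) = 31.72 kPa, delta_P(B) = 62.24 kPa. Answer: B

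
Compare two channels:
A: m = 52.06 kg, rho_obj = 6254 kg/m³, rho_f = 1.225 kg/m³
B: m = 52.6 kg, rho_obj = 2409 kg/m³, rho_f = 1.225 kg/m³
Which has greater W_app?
W_app(A) = 510.6 N, W_app(B) = 515.7 N. Answer: B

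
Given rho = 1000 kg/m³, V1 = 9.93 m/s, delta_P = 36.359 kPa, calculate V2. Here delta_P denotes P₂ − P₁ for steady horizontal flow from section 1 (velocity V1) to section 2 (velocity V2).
Formula: \Delta P = \frac{1}{2} \rho (V_1^2 - V_2^2)
Substituting knowns: 36.359 = 0.5·1000·(9.93² − V2²)/1000
Solving for V2: V2 = √(9.93² − 2·(36.359·1000)/1000) = 5.088 m/s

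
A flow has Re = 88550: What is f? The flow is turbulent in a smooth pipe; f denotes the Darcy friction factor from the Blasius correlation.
Formula: f = \frac{0.316}{Re^{0.25}}
f = 0.316/88550^0.25 = 0.01832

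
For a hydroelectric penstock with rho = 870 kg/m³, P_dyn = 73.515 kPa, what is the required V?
Formula: P_{dyn} = \frac{1}{2} \rho V^2
Substituting knowns: 73.515 = 0.5·870·V²/1000
Solving for V: V = √(2·(73.515·1000)/870) = 13 m/s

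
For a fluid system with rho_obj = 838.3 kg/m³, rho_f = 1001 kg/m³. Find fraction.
Formula: f_{sub} = \frac{\rho_{obj}}{\rho_f}
fraction = 838.3/1001 = 0.8375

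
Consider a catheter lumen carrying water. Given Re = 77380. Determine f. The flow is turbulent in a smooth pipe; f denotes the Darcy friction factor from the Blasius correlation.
Formula: f = \frac{0.316}{Re^{0.25}}
f = 0.316/77380^0.25 = 0.01895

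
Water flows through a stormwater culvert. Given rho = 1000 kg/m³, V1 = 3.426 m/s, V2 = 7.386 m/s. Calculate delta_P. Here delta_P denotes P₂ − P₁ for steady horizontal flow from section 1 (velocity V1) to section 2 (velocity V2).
Formula: \Delta P = \frac{1}{2} \rho (V_1^2 - V_2^2)
delta_P = 0.5·1000·(3.426² − 7.386²)/1000 = -21.41 kPa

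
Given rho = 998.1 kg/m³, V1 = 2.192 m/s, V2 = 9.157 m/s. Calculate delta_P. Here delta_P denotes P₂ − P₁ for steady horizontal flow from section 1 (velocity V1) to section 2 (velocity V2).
Formula: \Delta P = \frac{1}{2} \rho (V_1^2 - V_2^2)
delta_P = 0.5·998.1·(2.192² − 9.157²)/1000 = -39.45 kPa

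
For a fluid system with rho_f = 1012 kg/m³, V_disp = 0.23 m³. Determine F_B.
Formula: F_B = \rho_f g V_{disp}
F_B = 1012·9.81·0.23 = 2283 N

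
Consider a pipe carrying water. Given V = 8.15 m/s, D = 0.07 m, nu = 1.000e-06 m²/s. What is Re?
Formula: Re = \frac{V D}{\nu}
Re = 8.15·0.07/1.000e-06 = 570500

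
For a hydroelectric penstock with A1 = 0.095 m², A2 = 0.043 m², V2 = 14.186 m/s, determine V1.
Formula: V_2 = \frac{A_1 V_1}{A_2}
Substituting knowns: 14.186 = 0.095·V1/0.043
Solving for V1: V1 = 14.186·0.043/0.095 = 6.421 m/s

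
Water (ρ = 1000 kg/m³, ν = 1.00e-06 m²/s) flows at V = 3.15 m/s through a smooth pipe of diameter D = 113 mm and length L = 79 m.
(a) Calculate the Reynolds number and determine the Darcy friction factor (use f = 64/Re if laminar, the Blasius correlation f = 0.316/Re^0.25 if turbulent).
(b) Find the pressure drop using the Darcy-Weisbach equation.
(a) Re = V·D/ν = 3.15·0.113/1.00e-06 = 355950 → turbulent (Re > 4000); f = 0.316/Re^0.25 = 0.316/355950^0.25 = 0.012937 (Blasius is strictly valid for Re ≲ 1e5; used here as the smooth-pipe estimate the problem specifies)
(b) Darcy-Weisbach: ΔP = f·(L/D)·½ρV²/1000 = 0.012937·(79/0.113)·½·1000·3.15²/1000 = 44.87 kPa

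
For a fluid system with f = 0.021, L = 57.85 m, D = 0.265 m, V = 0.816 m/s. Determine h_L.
Formula: h_L = f \frac{L}{D} \frac{V^2}{2g}
h_L = 0.021·(57.85/0.265)·0.816²/(2·9.81) = 0.1556 m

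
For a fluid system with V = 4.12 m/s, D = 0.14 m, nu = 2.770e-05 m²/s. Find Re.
Formula: Re = \frac{V D}{\nu}
Re = 4.12·0.14/2.770e-05 = 20823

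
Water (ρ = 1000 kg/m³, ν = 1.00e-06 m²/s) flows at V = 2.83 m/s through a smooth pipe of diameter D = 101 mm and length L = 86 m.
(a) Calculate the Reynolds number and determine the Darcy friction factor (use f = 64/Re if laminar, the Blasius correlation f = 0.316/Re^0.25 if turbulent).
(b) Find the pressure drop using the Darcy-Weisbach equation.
(a) Re = V·D/ν = 2.83·0.101/1.00e-06 = 285830 → turbulent (Re > 4000); f = 0.316/Re^0.25 = 0.316/285830^0.25 = 0.013667 (Blasius is strictly valid for Re ≲ 1e5; used here as the smooth-pipe estimate the problem specifies)
(b) Darcy-Weisbach: ΔP = f·(L/D)·½ρV²/1000 = 0.013667·(86/0.101)·½·1000·2.83²/1000 = 46.6 kPa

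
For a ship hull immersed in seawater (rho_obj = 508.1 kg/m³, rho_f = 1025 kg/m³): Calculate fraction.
Formula: f_{sub} = \frac{\rho_{obj}}{\rho_f}
fraction = 508.1/1025 = 0.4957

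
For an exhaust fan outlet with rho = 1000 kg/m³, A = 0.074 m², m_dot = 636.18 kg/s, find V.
Formula: \dot{m} = \rho A V
Substituting knowns: 636.18 = 1000·0.074·V
Solving for V: V = 636.18/(1000·0.074) = 8.597 m/s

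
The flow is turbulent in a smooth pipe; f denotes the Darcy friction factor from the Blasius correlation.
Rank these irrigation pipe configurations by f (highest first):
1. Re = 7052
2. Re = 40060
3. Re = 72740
Case 1: f = 0.03448
Case 2: f = 0.02234
Case 3: f = 0.01924
Ranking (highest first): 1, 2, 3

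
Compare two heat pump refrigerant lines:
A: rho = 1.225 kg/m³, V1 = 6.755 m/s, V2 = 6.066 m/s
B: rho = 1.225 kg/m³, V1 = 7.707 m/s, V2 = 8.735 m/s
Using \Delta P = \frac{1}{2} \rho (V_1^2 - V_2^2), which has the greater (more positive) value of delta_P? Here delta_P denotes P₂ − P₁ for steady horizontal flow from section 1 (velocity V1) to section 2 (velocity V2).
delta_P(A) = 0.005411 kPa, delta_P(B) = -0.01035 kPa. Answer: A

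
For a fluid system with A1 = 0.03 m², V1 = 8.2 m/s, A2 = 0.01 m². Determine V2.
Formula: V_2 = \frac{A_1 V_1}{A_2}
V2 = 0.03·8.2/0.01 = 24.6 m/s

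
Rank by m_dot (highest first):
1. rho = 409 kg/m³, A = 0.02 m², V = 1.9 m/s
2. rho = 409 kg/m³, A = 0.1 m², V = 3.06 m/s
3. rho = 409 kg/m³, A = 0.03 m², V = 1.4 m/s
Case 1: m_dot = 15.54 kg/s
Case 2: m_dot = 125.2 kg/s
Case 3: m_dot = 17.18 kg/s
Ranking (highest first): 2, 3, 1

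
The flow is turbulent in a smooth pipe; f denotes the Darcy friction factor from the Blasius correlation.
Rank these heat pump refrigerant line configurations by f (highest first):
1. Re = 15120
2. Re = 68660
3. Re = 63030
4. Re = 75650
Case 1: f = 0.0285
Case 2: f = 0.01952
Case 3: f = 0.01994
Case 4: f = 0.01905
Ranking (highest first): 1, 3, 2, 4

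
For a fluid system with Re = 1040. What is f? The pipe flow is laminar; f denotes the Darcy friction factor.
Formula: f = \frac{64}{Re}
f = 64/1040 = 0.06154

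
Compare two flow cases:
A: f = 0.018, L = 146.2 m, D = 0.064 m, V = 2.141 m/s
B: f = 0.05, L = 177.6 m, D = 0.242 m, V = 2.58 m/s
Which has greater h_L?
h_L(A) = 9.607 m, h_L(B) = 12.45 m. Answer: B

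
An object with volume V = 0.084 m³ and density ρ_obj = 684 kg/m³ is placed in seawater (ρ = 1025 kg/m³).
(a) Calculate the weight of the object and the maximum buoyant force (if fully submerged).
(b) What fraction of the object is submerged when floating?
(a) W=rho_obj*g*V=684*9.81*0.084=563.6 N; F_B(max)=rho*g*V=1025*9.81*0.084=844.6 N
(b) Floating fraction=rho_obj/rho=684/1025=0.667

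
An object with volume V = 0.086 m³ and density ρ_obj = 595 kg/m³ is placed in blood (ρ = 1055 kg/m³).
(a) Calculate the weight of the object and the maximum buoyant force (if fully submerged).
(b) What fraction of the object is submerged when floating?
(a) W=rho_obj*g*V=595*9.81*0.086=502.0 N; F_B(max)=rho*g*V=1055*9.81*0.086=890.1 N
(b) Floating fraction=rho_obj/rho=595/1055=0.564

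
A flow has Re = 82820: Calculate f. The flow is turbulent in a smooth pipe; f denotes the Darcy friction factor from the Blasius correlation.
Formula: f = \frac{0.316}{Re^{0.25}}
f = 0.316/82820^0.25 = 0.01863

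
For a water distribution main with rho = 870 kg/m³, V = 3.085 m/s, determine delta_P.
Formula: V = \sqrt{\frac{2 \Delta P}{\rho}}
Substituting knowns: 3.085 = √(2·(delta_P·1000)/870)
Solving for delta_P: delta_P = 3.085²·870/2/1000 = 4.14 kPa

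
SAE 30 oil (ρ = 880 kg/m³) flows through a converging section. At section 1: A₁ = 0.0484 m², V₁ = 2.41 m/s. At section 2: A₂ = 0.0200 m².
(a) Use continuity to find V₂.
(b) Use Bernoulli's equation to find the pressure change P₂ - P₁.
(a) Continuity: A₁V₁=A₂V₂ -> V₂=A₁V₁/A₂=0.0484*2.41/0.0200=5.83 m/s
(b) Bernoulli: P₂-P₁=0.5*rho*(V₁^2-V₂^2)/1000=0.5*880*(2.41^2-5.83^2)/1000=-12.4 kPa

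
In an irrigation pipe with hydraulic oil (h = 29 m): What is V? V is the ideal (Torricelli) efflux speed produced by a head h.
Formula: V = \sqrt{2 g h}
V = √(2·9.81·29) = 23.85 m/s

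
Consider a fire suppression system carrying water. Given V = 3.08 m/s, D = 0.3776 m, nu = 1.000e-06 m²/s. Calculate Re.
Formula: Re = \frac{V D}{\nu}
Re = 3.08·0.3776/1.000e-06 = 1.163e+06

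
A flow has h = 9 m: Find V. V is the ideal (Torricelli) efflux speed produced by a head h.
Formula: V = \sqrt{2 g h}
V = √(2·9.81·9) = 13.29 m/s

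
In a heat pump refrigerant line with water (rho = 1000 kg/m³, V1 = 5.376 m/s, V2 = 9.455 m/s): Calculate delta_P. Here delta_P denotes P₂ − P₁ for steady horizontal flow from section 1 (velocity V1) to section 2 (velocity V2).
Formula: \Delta P = \frac{1}{2} \rho (V_1^2 - V_2^2)
delta_P = 0.5·1000·(5.376² − 9.455²)/1000 = -30.25 kPa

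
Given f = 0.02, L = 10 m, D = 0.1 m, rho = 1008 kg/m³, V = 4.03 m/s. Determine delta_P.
Formula: \Delta P = f \frac{L}{D} \frac{\rho V^2}{2}
delta_P = 0.02·(10/0.1)·0.5·1008·4.03²/1000 = 16.37 kPa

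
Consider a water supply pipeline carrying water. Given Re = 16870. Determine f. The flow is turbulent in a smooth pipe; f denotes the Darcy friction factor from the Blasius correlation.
Formula: f = \frac{0.316}{Re^{0.25}}
f = 0.316/16870^0.25 = 0.02773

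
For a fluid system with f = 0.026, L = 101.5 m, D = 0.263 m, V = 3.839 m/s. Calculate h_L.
Formula: h_L = f \frac{L}{D} \frac{V^2}{2g}
h_L = 0.026·(101.5/0.263)·3.839²/(2·9.81) = 7.537 m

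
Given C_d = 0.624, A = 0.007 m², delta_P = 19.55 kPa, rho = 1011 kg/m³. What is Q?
Formula: Q = C_d A \sqrt{\frac{2 \Delta P}{\rho}}
Q = 0.624·0.007·√(2·(19.55·1000)/1011)·1000 = 27.16 L/s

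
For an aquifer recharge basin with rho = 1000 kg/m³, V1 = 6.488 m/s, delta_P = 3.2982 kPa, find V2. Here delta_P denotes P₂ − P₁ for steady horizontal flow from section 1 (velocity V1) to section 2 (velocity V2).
Formula: \Delta P = \frac{1}{2} \rho (V_1^2 - V_2^2)
Substituting knowns: 3.2982 = 0.5·1000·(6.488² − V2²)/1000
Solving for V2: V2 = √(6.488² − 2·(3.2982·1000)/1000) = 5.958 m/s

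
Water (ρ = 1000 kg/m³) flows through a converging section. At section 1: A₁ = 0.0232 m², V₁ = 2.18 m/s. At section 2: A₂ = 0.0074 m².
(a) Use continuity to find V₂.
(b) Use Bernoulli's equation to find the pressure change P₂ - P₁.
(a) Continuity: A₁V₁=A₂V₂ -> V₂=A₁V₁/A₂=0.0232*2.18/0.0074=6.83 m/s
(b) Bernoulli: P₂-P₁=0.5*rho*(V₁^2-V₂^2)/1000=0.5*1000*(2.18^2-6.83^2)/1000=-20.95 kPa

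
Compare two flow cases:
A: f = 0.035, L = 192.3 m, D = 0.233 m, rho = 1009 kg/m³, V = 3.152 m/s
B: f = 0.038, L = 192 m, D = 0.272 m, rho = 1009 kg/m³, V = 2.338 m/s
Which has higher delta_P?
delta_P(A) = 144.8 kPa, delta_P(B) = 73.97 kPa. Answer: A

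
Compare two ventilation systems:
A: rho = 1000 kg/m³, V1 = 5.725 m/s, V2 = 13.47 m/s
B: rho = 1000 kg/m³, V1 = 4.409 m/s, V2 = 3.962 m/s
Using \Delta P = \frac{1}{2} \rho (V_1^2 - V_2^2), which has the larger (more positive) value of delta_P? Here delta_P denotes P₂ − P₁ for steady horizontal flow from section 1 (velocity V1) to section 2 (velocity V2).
delta_P(A) = -74.33 kPa, delta_P(B) = 1.871 kPa. Answer: B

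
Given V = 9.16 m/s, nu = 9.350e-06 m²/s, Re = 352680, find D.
Formula: Re = \frac{V D}{\nu}
Substituting knowns: 352680 = 9.16·D/9.350e-06
Solving for D: D = 352680·9.350e-06/9.16 = 0.36 m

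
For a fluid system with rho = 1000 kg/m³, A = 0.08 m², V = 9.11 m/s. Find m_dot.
Formula: \dot{m} = \rho A V
m_dot = 1000·0.08·9.11 = 728.8 kg/s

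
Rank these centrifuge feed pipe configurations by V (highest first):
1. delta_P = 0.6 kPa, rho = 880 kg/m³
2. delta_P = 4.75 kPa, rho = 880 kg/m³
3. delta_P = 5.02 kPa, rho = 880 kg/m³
Case 1: V = 1.168 m/s
Case 2: V = 3.286 m/s
Case 3: V = 3.378 m/s
Ranking (highest first): 3, 2, 1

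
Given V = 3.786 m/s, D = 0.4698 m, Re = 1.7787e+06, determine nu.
Formula: Re = \frac{V D}{\nu}
Substituting knowns: 1.7787e+06 = 3.786·0.4698/nu
Solving for nu: nu = 3.786·0.4698/1.7787e+06 = 1.000e-06 m²/s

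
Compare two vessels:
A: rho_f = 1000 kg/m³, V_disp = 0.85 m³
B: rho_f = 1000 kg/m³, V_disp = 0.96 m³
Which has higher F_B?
F_B(A) = 8338 N, F_B(B) = 9418 N. Answer: B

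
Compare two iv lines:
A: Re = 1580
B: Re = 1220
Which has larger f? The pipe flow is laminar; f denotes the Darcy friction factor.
f(A) = 0.04051, f(B) = 0.05246. Answer: B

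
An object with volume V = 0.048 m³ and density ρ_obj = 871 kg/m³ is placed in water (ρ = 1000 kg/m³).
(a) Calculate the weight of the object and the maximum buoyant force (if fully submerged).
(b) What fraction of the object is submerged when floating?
(a) W=rho_obj*g*V=871*9.81*0.048=410.1 N; F_B(max)=rho*g*V=1000*9.81*0.048=470.9 N
(b) Floating fraction=rho_obj/rho=871/1000=0.871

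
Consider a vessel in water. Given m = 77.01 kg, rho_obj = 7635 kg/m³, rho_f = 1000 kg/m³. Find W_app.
Formula: W_{app} = mg\left(1 - \frac{\rho_f}{\rho_{obj}}\right)
W_app = 77.01·9.81·(1 − 1000/7635) = 656.5 N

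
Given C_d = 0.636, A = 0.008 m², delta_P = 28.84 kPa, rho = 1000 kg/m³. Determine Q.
Formula: Q = C_d A \sqrt{\frac{2 \Delta P}{\rho}}
Q = 0.636·0.008·√(2·(28.84·1000)/1000)·1000 = 38.64 L/s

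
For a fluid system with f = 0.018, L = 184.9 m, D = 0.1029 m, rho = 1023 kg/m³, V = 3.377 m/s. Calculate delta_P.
Formula: \Delta P = f \frac{L}{D} \frac{\rho V^2}{2}
delta_P = 0.018·(184.9/0.1029)·0.5·1023·3.377²/1000 = 188.7 kPa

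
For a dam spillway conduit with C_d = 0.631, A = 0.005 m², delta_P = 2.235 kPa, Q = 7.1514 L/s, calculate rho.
Formula: Q = C_d A \sqrt{\frac{2 \Delta P}{\rho}}
Substituting knowns: 7.1514 = 0.631·0.005·√(2·(2.235·1000)/rho)·1000
Solving for rho: rho = 2·(2.235·1000)/((7.1514/1000)/(0.631·0.005))² = 870 kg/m³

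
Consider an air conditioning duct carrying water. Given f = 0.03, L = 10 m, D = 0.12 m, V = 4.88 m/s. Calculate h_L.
Formula: h_L = f \frac{L}{D} \frac{V^2}{2g}
h_L = 0.03·(10/0.12)·4.88²/(2·9.81) = 3.034 m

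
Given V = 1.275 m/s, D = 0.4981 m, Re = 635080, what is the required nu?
Formula: Re = \frac{V D}{\nu}
Substituting knowns: 635080 = 1.275·0.4981/nu
Solving for nu: nu = 1.275·0.4981/635080 = 1.000e-06 m²/s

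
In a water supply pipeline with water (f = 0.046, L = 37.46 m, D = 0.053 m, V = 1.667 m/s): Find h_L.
Formula: h_L = f \frac{L}{D} \frac{V^2}{2g}
h_L = 0.046·(37.46/0.053)·1.667²/(2·9.81) = 4.605 m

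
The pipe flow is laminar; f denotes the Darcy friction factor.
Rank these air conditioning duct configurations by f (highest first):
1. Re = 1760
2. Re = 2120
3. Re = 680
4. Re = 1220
Case 1: f = 0.03636
Case 2: f = 0.03019
Case 3: f = 0.09412
Case 4: f = 0.05246
Ranking (highest first): 3, 4, 1, 2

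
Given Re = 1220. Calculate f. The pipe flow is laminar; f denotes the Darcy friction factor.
Formula: f = \frac{64}{Re}
f = 64/1220 = 0.05246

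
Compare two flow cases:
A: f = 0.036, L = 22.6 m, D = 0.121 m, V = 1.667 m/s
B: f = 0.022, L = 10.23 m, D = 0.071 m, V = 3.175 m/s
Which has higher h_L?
h_L(A) = 0.9524 m, h_L(B) = 1.629 m. Answer: B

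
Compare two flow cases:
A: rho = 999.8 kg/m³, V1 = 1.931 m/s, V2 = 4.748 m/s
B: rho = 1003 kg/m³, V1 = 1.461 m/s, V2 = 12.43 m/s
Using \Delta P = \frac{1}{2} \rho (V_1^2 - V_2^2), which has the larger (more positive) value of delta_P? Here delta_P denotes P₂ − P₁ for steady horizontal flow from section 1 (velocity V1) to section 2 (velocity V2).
delta_P(A) = -9.405 kPa, delta_P(B) = -76.41 kPa. Answer: A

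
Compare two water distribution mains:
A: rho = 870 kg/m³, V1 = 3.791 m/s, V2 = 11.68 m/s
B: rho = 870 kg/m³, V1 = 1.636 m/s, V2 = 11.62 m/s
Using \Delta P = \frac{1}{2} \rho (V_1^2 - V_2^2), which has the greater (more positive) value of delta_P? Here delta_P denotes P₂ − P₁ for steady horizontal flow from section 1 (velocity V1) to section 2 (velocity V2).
delta_P(A) = -53.09 kPa, delta_P(B) = -57.57 kPa. Answer: A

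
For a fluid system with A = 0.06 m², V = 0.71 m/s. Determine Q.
Formula: Q = A V
Q = 0.06·0.71·1000 = 42.6 L/s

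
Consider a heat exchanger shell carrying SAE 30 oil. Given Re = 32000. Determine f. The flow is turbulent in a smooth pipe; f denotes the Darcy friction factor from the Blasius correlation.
Formula: f = \frac{0.316}{Re^{0.25}}
f = 0.316/32000^0.25 = 0.02363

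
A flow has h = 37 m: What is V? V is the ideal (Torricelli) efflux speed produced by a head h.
Formula: V = \sqrt{2 g h}
V = √(2·9.81·37) = 26.94 m/s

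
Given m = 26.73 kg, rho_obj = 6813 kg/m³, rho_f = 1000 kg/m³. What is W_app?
Formula: W_{app} = mg\left(1 - \frac{\rho_f}{\rho_{obj}}\right)
W_app = 26.73·9.81·(1 − 1000/6813) = 223.7 N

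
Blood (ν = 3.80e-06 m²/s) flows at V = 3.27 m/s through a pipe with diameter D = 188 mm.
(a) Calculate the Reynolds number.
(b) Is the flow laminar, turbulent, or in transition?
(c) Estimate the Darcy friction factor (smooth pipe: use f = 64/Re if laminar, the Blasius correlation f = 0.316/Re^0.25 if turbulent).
(a) Re = V·D/ν = 3.27·0.188/3.80e-06 = 161780
(b) Flow regime: turbulent (Re > 4000)
(c) Friction factor: f = 0.316/Re^0.25 = 0.316/161780^0.25 = 0.01576 (Blasius is strictly valid for Re ≲ 1e5; used here as the smooth-pipe estimate the problem specifies)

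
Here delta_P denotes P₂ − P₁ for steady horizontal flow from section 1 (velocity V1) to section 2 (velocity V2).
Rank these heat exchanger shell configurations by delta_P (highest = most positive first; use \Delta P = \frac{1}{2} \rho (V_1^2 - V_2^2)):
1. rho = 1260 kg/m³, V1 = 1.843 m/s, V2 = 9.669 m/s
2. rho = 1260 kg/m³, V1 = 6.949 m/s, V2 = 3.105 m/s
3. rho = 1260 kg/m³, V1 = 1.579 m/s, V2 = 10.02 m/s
Case 1: delta_P = -56.76 kPa
Case 2: delta_P = 24.35 kPa
Case 3: delta_P = -61.68 kPa
Ranking (highest first): 2, 1, 3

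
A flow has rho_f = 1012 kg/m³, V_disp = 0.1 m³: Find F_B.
Formula: F_B = \rho_f g V_{disp}
F_B = 1012·9.81·0.1 = 992.8 N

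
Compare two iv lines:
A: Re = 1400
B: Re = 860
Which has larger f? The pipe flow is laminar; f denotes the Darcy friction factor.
f(A) = 0.04571, f(B) = 0.07442. Answer: B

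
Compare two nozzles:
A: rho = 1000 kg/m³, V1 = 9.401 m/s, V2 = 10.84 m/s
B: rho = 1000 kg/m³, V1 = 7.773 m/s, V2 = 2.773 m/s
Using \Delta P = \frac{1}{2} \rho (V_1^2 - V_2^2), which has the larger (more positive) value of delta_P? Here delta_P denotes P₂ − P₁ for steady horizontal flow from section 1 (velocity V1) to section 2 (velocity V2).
delta_P(A) = -14.56 kPa, delta_P(B) = 26.36 kPa. Answer: B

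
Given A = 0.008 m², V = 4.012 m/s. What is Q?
Formula: Q = A V
Q = 0.008·4.012·1000 = 32.1 L/s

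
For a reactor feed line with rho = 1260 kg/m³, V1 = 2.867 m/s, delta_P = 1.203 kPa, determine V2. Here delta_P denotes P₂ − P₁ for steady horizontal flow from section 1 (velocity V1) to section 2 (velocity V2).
Formula: \Delta P = \frac{1}{2} \rho (V_1^2 - V_2^2)
Substituting knowns: 1.203 = 0.5·1260·(2.867² − V2²)/1000
Solving for V2: V2 = √(2.867² − 2·(1.203·1000)/1260) = 2.512 m/s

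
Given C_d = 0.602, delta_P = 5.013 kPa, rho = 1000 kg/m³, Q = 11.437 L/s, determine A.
Formula: Q = C_d A \sqrt{\frac{2 \Delta P}{\rho}}
Substituting knowns: 11.437 = 0.602·A·√(2·(5.013·1000)/1000)·1000
Solving for A: A = (11.437/1000)/(0.602·√(2·(5.013·1000)/1000)) = 0.006 m²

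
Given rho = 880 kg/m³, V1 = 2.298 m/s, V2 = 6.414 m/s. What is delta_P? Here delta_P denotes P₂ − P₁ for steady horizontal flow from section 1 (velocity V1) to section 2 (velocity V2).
Formula: \Delta P = \frac{1}{2} \rho (V_1^2 - V_2^2)
delta_P = 0.5·880·(2.298² − 6.414²)/1000 = -15.78 kPa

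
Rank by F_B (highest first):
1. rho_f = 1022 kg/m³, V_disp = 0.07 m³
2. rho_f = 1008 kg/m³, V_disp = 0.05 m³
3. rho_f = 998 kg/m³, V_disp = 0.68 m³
Case 1: F_B = 701.8 N
Case 2: F_B = 494.4 N
Case 3: F_B = 6657 N
Ranking (highest first): 3, 1, 2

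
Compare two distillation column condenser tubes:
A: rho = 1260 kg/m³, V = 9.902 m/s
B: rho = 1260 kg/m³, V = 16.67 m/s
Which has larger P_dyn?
P_dyn(A) = 61.77 kPa, P_dyn(B) = 175.1 kPa. Answer: B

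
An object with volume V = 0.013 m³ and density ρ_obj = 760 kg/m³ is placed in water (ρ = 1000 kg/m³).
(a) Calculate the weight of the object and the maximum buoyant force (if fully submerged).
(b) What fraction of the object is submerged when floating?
(a) W=rho_obj*g*V=760*9.81*0.013=96.9 N; F_B(max)=rho*g*V=1000*9.81*0.013=127.5 N
(b) Floating fraction=rho_obj/rho=760/1000=0.760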